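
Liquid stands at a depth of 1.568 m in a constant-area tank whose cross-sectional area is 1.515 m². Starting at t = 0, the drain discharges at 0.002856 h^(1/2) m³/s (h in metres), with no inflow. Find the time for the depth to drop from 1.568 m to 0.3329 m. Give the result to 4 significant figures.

With no inflow, A dh/dt = −0.002856 √h.
∫ h^(−1/2) dh = −(0.002856/A) ∫ dt, giving 2√h = 2√h₀ − (0.002856/A) t.
t = 2A(√h₀ − √h)/0.002856 = 2·1.515·(√1.568 − √0.3329)/0.002856
  = 3.03000 × (1.25220 − 0.576975) / 0.002856 = 716.361 s.

716.4 s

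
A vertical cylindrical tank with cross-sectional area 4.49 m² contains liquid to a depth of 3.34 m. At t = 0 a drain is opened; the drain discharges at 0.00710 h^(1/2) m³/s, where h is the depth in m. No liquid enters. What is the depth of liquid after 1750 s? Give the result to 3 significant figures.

Mass balance (ρ constant): A dh/dt = −0.00710 √h.
∫ h^(−1/2) dh = −(0.00710/A) ∫ dt, giving 2√h = 2√h₀ − (0.00710/A) t.
√h = √3.34 − 0.00710·1750/(2·4.49) = 1.8276 − 1.3836 = 0.44394.
h = 0.44394² = 0.19708 m.

0.197 m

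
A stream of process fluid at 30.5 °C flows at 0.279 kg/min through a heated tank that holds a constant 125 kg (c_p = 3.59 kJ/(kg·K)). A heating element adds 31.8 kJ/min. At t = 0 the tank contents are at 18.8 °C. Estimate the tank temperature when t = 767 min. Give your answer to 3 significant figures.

54.4 °C

Heat balance on the well-mixed liquid: M c_p dT/dt = ṁ c_p (T_in − T) + 31.8.
Rearrange: dT/dt = (T_ss − T)/τ with τ = M/ṁ = 448.03 min and T_ss = T_in + Q̇/(ṁ c_p) = 62.249 °C.
This is linear first-order; T(t) = T_ss + (T₀ − T_ss) e^(−t/τ).
T(767) = 62.249 + (-43.449)·e^(−767/448.03) = 62.249 + (-43.449)·0.18051 = 54.406 °C.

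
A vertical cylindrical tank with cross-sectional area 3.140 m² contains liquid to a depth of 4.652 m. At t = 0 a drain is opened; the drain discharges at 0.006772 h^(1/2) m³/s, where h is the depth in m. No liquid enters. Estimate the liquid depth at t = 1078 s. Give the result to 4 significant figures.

0.9888 m

With no inflow, A dh/dt = −0.006772 √h.
Separate and integrate: 2(√h − √h₀) = −(0.006772/A) t.
√h = √4.652 − 0.006772·1078/(2·3.140) = 2.15685 − 1.16245 = 0.994395.
h = 0.994395² = 0.988821 m.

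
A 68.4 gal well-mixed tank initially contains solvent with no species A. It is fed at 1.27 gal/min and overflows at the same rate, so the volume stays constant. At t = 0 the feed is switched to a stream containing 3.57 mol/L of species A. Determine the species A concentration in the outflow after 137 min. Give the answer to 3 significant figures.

3.29 mol/L

Species balance on the tank: V dC/dt = Q(C_in − C).
Rewrite as dC/dt + C/τ = C_in/τ, τ = V/Q = 53.858 min.
C approaches C_in exponentially: C(t) = C_in + (C₀ − C_in) e^(−t/τ).
C(137) = 3.57 + (0 − 3.57)·e^(−137/53.858) = 3.57 + (-3.5700)·0.078574 = 3.2895 mol/L.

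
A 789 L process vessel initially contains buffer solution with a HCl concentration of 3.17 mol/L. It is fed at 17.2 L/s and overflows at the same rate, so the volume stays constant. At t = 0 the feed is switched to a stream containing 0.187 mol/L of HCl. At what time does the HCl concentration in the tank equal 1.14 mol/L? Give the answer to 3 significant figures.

Accumulation = in − out for the solute gives V dC/dt = Q(C_in − C), so τ = V/Q = 45.872 s.
C(t) = C_in + (C₀ − C_in) e^(−t/τ). Set C = 1.14 and solve for t:
e^(−t/τ) = (C − C_in)/(C₀ − C_in) = (1.14 − 0.187)/(3.17 − 0.187) = 0.31948
t = −τ ln(…) = 45.872 × 1.1411 = 52.343 s.

52.3 s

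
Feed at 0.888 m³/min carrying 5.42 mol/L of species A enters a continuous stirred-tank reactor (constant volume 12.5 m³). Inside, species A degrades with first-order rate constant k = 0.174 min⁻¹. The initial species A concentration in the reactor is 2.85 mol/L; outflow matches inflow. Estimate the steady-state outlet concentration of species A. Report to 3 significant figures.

1.57 mol/L

Species balance: V dC/dt = Q C_in − Q C − k V C.
At steady state: 0 = Q C_in − (Q + kV) C_ss, so C_ss = Q C_in/(Q + kV).
C_ss = 0.888·5.42/(0.888 + 0.174·12.5) = 4.8130/3.0630 = 1.5713 mol/L.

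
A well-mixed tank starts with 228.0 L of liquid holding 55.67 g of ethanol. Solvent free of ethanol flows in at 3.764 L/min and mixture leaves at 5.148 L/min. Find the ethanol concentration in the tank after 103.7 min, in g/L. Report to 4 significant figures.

Let m(t) be the amount of ethanol. Volume: V(t) = V₀ + (Q_in − Q_out) t = 228.0 − 1.38400 t; V(103.7) = 84.4792 L.
Species balance (pure solvent in): dm/dt = −Q_out · m/V(t).
Separate: dm/m = −Q_out dt/V(t) ⇒ ln(m/m₀) = −(Q_out/(Q_in−Q_out)) ln(V/V₀).
m = m₀ (V₀/V)^(Q_out/(Q_in−Q_out)) = 55.67 × (228.0/84.4792)^(-3.71965) = 1.38600 g.
C = m/V = 1.38600/84.4792 = 0.0164064 g/L.

0.01641 g/L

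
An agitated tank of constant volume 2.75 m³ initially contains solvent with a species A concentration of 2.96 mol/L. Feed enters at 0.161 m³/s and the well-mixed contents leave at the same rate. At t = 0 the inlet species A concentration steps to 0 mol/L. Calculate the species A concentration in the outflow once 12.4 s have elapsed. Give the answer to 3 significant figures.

Mass balance on the solute (V constant): V dC/dt = Q(C_in − C).
So dC/dt = (C_in − C)/τ with τ = V/Q = 2.75/0.161 = 17.081 s.
Integrating: C(t) = C_in + (C₀ − C_in) e^(−t/τ).
C(12.4) = 0 + (2.96 − 0)·e^(−12.4/17.081) = 0 + (2.9600)·0.48386 = 1.4322 mol/L.

1.43 mol/L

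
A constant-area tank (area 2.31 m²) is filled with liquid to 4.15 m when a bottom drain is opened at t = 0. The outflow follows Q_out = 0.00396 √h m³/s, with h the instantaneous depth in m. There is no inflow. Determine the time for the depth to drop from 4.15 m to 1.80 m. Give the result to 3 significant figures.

With no inflow, A dh/dt = −0.00396 √h.
∫ h^(−1/2) dh = −(0.00396/A) ∫ dt, giving 2√h = 2√h₀ − (0.00396/A) t.
t = 2A(√h₀ − √h)/0.00396 = 2·2.31·(√4.15 − √1.80)/0.00396
  = 4.6200 × (2.0372 − 1.3416) / 0.00396 = 811.43 s.

811 s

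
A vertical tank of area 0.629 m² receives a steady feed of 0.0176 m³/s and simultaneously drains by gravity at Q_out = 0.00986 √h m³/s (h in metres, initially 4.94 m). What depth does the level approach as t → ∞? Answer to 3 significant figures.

3.19 m

Level balance: A dh/dt = 0.0176 − 0.00986 √h. Setting dh/dt = 0:
Q_in = 0.00986 √h_ss ⇒ √h_ss = 0.0176/0.00986 = 1.7850.
h_ss = 1.7850² = 3.1862 m. (Since h₀ = 4.94 m > h_ss, the level will fall toward this value.)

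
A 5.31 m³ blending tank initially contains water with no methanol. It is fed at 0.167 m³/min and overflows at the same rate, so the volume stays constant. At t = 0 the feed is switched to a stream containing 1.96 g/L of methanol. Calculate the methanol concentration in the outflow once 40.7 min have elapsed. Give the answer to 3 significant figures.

1.42 g/L

Species balance on the tank: V dC/dt = Q(C_in − C).
So dC/dt = (C_in − C)/τ with τ = V/Q = 5.31/0.167 = 31.796 min.
Solution: C(t) = C_in + (C₀ − C_in) e^(−t/τ).
C(40.7) = 1.96 + (0 − 1.96)·e^(−40.7/31.796) = 1.96 + (-1.9600)·0.27803 = 1.4151 g/L.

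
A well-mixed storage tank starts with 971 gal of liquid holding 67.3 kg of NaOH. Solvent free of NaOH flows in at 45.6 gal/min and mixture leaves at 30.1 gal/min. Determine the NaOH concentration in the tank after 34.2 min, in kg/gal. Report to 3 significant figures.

Let m(t) be the amount of NaOH. Volume: V(t) = V₀ + (Q_in − Q_out) t = 971 + 15.500 t; V(34.2) = 1501.1 gal.
Species balance (pure solvent in): dm/dt = −Q_out · m/V(t).
Separate: dm/m = −Q_out dt/V(t) ⇒ ln(m/m₀) = −(Q_out/(Q_in−Q_out)) ln(V/V₀).
m = m₀ (V₀/V)^(Q_out/(Q_in−Q_out)) = 67.3 × (971/1501.1)^(1.9419) = 28.881 kg.
C = m/V = 28.881/1501.1 = 0.019240 kg/gal.

0.0192 kg/gal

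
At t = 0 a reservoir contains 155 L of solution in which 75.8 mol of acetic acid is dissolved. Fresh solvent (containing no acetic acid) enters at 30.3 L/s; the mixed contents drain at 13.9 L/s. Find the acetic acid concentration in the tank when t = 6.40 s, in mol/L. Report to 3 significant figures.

Total volume: dV/dt = Q_in − Q_out = 16.400 L/s, so V(t) = 155 + 16.400 t and V(6.40) = 259.96 L.
No acetic acid enters, so dm/dt = −Q_out · (m/V).
Separate: dm/m = −Q_out dt/V(t) ⇒ ln(m/m₀) = −(Q_out/(Q_in−Q_out)) ln(V/V₀).
m = m₀ (V₀/V)^(Q_out/(Q_in−Q_out)) = 75.8 × (155/259.96)^(0.84756) = 48.902 mol.
C = m/V = 48.902/259.96 = 0.18811 mol/L.

0.188 mol/L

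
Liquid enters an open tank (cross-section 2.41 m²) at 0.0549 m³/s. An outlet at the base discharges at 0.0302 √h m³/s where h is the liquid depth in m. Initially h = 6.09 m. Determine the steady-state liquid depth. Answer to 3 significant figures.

A dh/dt = Q_in − 0.0302 √h. Steady state requires inflow = outflow:
Q_in = 0.0302 √h_ss ⇒ √h_ss = 0.0549/0.0302 = 1.8179.
h_ss = 1.8179² = 3.3047 m. (Since h₀ = 6.09 m > h_ss, the level will fall toward this value.)

3.30 m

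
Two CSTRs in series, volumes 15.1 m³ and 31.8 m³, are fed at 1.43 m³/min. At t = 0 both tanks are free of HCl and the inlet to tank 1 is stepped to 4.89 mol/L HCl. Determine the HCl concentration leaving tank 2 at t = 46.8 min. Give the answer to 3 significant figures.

3.81 mol/L

Time constants: τᵢ = Vᵢ/Q for each well-mixed tank.
τ₁ = 15.1/1.43 = 10.559 min; τ₂ = 31.8/1.43 = 22.238 min.
Tank 1: C₁ = C_in(1 − e^(−t/τ₁)). Tank 2 (τ₁ ≠ τ₂): C₂ = C_in[1 − (τ₁ e^(−t/τ₁) − τ₂ e^(−t/τ₂))/(τ₁ − τ₂)].
At t = 46.8: e^(−t/τ₁) = 0.011890, e^(−t/τ₂) = 0.12190.
C₂ = 4.89·[1 − (10.559·0.011890 − 22.238·0.12190)/(-11.678)] = 4.89·0.77862 = 3.8075 mol/L.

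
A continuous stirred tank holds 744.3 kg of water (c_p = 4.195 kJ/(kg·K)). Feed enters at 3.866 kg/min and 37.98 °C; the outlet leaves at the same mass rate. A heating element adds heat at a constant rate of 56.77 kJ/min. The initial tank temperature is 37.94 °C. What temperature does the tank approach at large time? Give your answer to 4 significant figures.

41.48 °C

Unsteady energy balance on the tank contents: M c_p dT/dt = ṁ c_p (T_in − T) + 56.77.
At steady state dT/dt = 0 ⇒ T_ss = T_in + Q̇/(ṁ c_p) = 37.98 + 56.77/(3.866·4.195) = 41.4805 °C.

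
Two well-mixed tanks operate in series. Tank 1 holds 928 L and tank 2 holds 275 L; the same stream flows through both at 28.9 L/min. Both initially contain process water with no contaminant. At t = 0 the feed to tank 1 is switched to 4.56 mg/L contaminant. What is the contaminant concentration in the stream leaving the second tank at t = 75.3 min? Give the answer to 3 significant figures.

Each tank obeys Vᵢ dCᵢ/dt = Q(Cᵢ₋₁ − Cᵢ), so τᵢ = Vᵢ/Q.
τ₁ = 928/28.9 = 32.111 min; τ₂ = 275/28.9 = 9.5156 min.
Solving the cascade with C₁(0)=C₂(0)=0 gives C₂(t) = C_in[1 − (τ₁ e^(−t/τ₁) − τ₂ e^(−t/τ₂))/(τ₁ − τ₂)].
At t = 75.3: e^(−t/τ₁) = 0.095846, e^(−t/τ₂) = 0.00036583.
C₂ = 4.56·[1 − (32.111·0.095846 − 9.5156·0.00036583)/(22.595)] = 4.56·0.86394 = 3.9396 mg/L.

3.94 mg/L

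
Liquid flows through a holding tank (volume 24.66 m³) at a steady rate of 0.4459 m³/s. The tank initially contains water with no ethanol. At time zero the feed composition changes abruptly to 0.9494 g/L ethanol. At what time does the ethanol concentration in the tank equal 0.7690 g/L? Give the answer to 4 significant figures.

Species balance on the tank: V dC/dt = Q(C_in − C), so τ = V/Q = 55.3039 s.
C(t) = C_in + (C₀ − C_in) e^(−t/τ). Set C = 0.7690 and solve for t:
e^(−t/τ) = (C − C_in)/(C₀ − C_in) = (0.7690 − 0.9494)/(0 − 0.9494) = 0.190015
t = −τ ln(…) = 55.3039 × 1.66065 = 91.8406 s.

91.84 s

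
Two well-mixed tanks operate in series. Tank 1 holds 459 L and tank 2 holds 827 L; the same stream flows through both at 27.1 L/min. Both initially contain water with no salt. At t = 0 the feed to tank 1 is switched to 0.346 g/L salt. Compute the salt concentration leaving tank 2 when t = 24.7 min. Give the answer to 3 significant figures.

0.100 g/L

Species balance on tank i: dCᵢ/dt = (Cᵢ₋₁ − Cᵢ)/τᵢ with τᵢ = Vᵢ/Q.
τ₁ = 459/27.1 = 16.937 min; τ₂ = 827/27.1 = 30.517 min.
Solving the cascade with C₁(0)=C₂(0)=0 gives C₂(t) = C_in[1 − (τ₁ e^(−t/τ₁) − τ₂ e^(−t/τ₂))/(τ₁ − τ₂)].
At t = 24.7: e^(−t/τ₁) = 0.23263, e^(−t/τ₂) = 0.44513.
C₂ = 0.346·[1 − (16.937·0.23263 − 30.517·0.44513)/(-13.579)] = 0.346·0.28982 = 0.10028 g/L.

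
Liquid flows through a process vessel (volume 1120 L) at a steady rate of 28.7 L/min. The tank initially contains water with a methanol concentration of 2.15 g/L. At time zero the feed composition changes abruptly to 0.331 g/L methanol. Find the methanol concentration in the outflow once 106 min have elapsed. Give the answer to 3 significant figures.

0.451 g/L

Transient balance on the dissolved component: V dC/dt = Q(C_in − C).
Rewrite as dC/dt + C/τ = C_in/τ, τ = V/Q = 39.024 min.
Integrating: C(t) = C_in + (C₀ − C_in) e^(−t/τ).
C(106) = 0.331 + (2.15 − 0.331)·e^(−106/39.024) = 0.331 + (1.8190)·0.066122 = 0.45128 g/L.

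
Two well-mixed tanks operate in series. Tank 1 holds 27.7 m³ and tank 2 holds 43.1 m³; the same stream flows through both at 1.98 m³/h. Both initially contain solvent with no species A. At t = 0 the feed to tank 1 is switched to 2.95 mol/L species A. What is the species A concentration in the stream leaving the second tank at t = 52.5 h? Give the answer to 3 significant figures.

2.33 mol/L

Each tank obeys Vᵢ dCᵢ/dt = Q(Cᵢ₋₁ − Cᵢ), so τᵢ = Vᵢ/Q.
τ₁ = 27.7/1.98 = 13.990 h; τ₂ = 43.1/1.98 = 21.768 h.
Solving the cascade with C₁(0)=C₂(0)=0 gives C₂(t) = C_in[1 − (τ₁ e^(−t/τ₁) − τ₂ e^(−t/τ₂))/(τ₁ − τ₂)].
At t = 52.5: e^(−t/τ₁) = 0.023454, e^(−t/τ₂) = 0.089651.
C₂ = 2.95·[1 − (13.990·0.023454 − 21.768·0.089651)/(-7.7778)] = 2.95·0.79128 = 2.3343 mol/L.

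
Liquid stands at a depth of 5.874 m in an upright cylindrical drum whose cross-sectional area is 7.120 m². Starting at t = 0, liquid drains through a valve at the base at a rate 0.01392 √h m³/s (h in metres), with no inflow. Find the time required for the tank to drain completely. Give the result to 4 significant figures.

2479 s

Accumulation of liquid (constant cross-section A): A dh/dt = −0.01392 √h.
Separate and integrate: 2(√h − √h₀) = −(0.01392/A) t.
Tank is empty when √h = 0: t_empty = 2A√h₀/0.01392.
t_empty = 2·7.120·√5.874/0.01392 = 14.2400·2.42363/0.01392 = 2479.35 s.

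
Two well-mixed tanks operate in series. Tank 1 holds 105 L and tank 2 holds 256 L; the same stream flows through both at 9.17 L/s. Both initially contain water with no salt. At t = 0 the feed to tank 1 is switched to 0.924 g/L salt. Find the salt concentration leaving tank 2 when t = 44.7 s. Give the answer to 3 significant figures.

0.621 g/L

Each tank obeys Vᵢ dCᵢ/dt = Q(Cᵢ₋₁ − Cᵢ), so τᵢ = Vᵢ/Q.
τ₁ = 105/9.17 = 11.450 s; τ₂ = 256/9.17 = 27.917 s.
Tank 1: C₁ = C_in(1 − e^(−t/τ₁)). Tank 2 (τ₁ ≠ τ₂): C₂ = C_in[1 − (τ₁ e^(−t/τ₁) − τ₂ e^(−t/τ₂))/(τ₁ − τ₂)].
At t = 44.7: e^(−t/τ₁) = 0.020165, e^(−t/τ₂) = 0.20166.
C₂ = 0.924·[1 − (11.450·0.020165 − 27.917·0.20166)/(-16.467)] = 0.924·0.67213 = 0.62105 g/L.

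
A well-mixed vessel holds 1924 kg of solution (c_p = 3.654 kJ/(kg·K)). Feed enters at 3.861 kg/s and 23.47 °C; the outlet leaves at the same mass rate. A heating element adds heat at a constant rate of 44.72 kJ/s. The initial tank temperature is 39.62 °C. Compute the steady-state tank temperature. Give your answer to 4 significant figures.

26.64 °C

M c_p dT/dt = ṁ c_p (T_in − T) + Q̇.
At steady state dT/dt = 0 ⇒ T_ss = T_in + Q̇/(ṁ c_p) = 23.47 + 44.72/(3.861·3.654) = 26.6398 °C.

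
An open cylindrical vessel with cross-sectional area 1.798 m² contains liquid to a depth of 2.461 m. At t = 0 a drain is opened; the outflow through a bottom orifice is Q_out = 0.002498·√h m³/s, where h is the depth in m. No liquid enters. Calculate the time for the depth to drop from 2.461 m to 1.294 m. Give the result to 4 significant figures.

620.8 s

Unsteady balance on liquid volume: A dh/dt = −0.002498 √h.
This is separable: 2 d(√h)/dt = −0.002498/A, so √h = √h₀ − (0.002498/(2A)) t.
t = 2A(√h₀ − √h)/0.002498 = 2·1.798·(√2.461 − √1.294)/0.002498
  = 3.59600 × (1.56876 − 1.13754) / 0.002498 = 620.758 s.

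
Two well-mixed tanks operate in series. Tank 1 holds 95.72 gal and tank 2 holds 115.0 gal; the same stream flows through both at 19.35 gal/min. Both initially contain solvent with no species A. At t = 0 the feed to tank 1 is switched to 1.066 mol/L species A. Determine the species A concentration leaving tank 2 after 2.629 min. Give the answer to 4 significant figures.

Species balance on tank i: dCᵢ/dt = (Cᵢ₋₁ − Cᵢ)/τᵢ with τᵢ = Vᵢ/Q.
τ₁ = 95.72/19.35 = 4.94677 min; τ₂ = 115.0/19.35 = 5.94315 min.
Solving the cascade with C₁(0)=C₂(0)=0 gives C₂(t) = C_in[1 − (τ₁ e^(−t/τ₁) − τ₂ e^(−t/τ₂))/(τ₁ − τ₂)].
At t = 2.629: e^(−t/τ₁) = 0.587747, e^(−t/τ₂) = 0.642520.
C₂ = 1.066·[1 − (4.94677·0.587747 − 5.94315·0.642520)/(-0.996382)] = 1.066·0.0855510 = 0.0911974 mol/L.

0.09120 mol/L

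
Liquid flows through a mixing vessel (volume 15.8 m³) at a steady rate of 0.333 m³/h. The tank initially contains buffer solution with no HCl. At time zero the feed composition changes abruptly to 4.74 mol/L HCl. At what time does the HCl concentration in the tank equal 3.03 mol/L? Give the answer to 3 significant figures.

48.4 h

Species balance: V dC/dt = Q(C_in − C) ⇒ τ = V/Q = 47.447 h.
C(t) = C_in + (C₀ − C_in) e^(−t/τ). Set C = 3.03 and solve for t:
e^(−t/τ) = (C − C_in)/(C₀ − C_in) = (3.03 − 4.74)/(0 − 4.74) = 0.36076
t = −τ ln(…) = 47.447 × 1.0195 = 48.375 h.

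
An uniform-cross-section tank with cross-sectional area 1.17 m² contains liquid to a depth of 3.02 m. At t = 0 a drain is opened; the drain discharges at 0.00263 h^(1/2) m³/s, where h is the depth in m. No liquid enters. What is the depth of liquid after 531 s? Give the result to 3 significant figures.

1.30 m

With no inflow, A dh/dt = −0.00263 √h.
Separate and integrate: 2(√h − √h₀) = −(0.00263/A) t.
√h = √3.02 − 0.00263·531/(2·1.17) = 1.7378 − 0.59681 = 1.1410.
h = 1.1410² = 1.3019 m.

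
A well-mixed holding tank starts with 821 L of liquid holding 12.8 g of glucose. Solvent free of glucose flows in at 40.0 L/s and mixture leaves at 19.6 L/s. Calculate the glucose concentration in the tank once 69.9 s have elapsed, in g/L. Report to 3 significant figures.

0.00217 g/L

Total volume: dV/dt = Q_in − Q_out = 20.400 L/s, so V(t) = 821 + 20.400 t and V(69.9) = 2247.0 L.
No glucose enters, so dm/dt = −Q_out · (m/V).
dm/m = −Q_out dt/(V₀ + 20.400 t); integrating gives ln(m/m₀) = −(Q_out/(Q_in−Q_out)) ln(V/V₀).
m = m₀ (V₀/V)^(Q_out/(Q_in−Q_out)) = 12.8 × (821/2247.0)^(0.96078) = 4.8652 g.
C = m/V = 4.8652/2247.0 = 0.0021653 g/L.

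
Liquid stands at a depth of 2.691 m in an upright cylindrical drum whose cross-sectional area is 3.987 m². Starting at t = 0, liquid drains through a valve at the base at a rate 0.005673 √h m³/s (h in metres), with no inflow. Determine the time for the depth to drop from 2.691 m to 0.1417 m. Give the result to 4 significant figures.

1777 s

A dh/dt = −Q_out = −0.005673 √h.
This is separable: 2 d(√h)/dt = −0.005673/A, so √h = √h₀ − (0.005673/(2A)) t.
t = 2A(√h₀ − √h)/0.005673 = 2·3.987·(√2.691 − √0.1417)/0.005673
  = 7.97400 × (1.64043 − 0.376431) / 0.005673 = 1776.68 s.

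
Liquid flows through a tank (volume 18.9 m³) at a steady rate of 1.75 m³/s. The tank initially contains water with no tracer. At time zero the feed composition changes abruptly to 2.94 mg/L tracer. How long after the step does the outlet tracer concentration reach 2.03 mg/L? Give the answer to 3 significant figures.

12.7 s

Species balance: V dC/dt = Q(C_in − C) ⇒ τ = V/Q = 10.800 s.
C(t) = C_in + (C₀ − C_in) e^(−t/τ). Set C = 2.03 and solve for t:
e^(−t/τ) = (C − C_in)/(C₀ − C_in) = (2.03 − 2.94)/(0 − 2.94) = 0.30952
t = −τ ln(…) = 10.800 × 1.1727 = 12.665 s.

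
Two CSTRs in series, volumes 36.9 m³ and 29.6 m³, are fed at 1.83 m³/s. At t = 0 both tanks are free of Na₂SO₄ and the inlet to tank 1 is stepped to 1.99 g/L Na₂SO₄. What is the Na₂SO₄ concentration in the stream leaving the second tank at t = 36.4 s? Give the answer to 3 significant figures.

1.19 g/L

Species balance on tank i: dCᵢ/dt = (Cᵢ₋₁ − Cᵢ)/τᵢ with τᵢ = Vᵢ/Q.
τ₁ = 36.9/1.83 = 20.164 s; τ₂ = 29.6/1.83 = 16.175 s.
Solving the cascade with C₁(0)=C₂(0)=0 gives C₂(t) = C_in[1 − (τ₁ e^(−t/τ₁) − τ₂ e^(−t/τ₂))/(τ₁ − τ₂)].
At t = 36.4: e^(−t/τ₁) = 0.16444, e^(−t/τ₂) = 0.10536.
C₂ = 1.99·[1 − (20.164·0.16444 − 16.175·0.10536)/(3.9891)] = 1.99·0.59598 = 1.1860 g/L.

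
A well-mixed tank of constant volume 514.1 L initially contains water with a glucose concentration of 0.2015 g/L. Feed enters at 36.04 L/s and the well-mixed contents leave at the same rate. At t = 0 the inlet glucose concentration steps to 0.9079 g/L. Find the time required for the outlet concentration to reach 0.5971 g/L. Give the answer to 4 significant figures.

Species balance: V dC/dt = Q(C_in − C) ⇒ τ = V/Q = 14.2647 s.
C(t) = C_in + (C₀ − C_in) e^(−t/τ). Set C = 0.5971 and solve for t:
e^(−t/τ) = (C − C_in)/(C₀ − C_in) = (0.5971 − 0.9079)/(0.2015 − 0.9079) = 0.439977
t = −τ ln(…) = 14.2647 × 0.821032 = 11.7118 s.

11.71 s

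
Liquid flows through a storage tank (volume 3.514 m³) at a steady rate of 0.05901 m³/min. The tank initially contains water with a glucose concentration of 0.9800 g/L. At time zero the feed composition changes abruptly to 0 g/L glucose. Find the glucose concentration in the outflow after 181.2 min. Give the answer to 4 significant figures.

Mass balance on the solute (V constant): V dC/dt = Q(C_in − C).
So dC/dt = (C_in − C)/τ with τ = V/Q = 3.514/0.05901 = 59.5492 min.
Integrating: C(t) = C_in + (C₀ − C_in) e^(−t/τ).
C(181.2) = 0 + (0.9800 − 0)·e^(−181.2/59.5492) = 0 + (0.980000)·0.0476983 = 0.0467443 g/L.

0.04674 g/L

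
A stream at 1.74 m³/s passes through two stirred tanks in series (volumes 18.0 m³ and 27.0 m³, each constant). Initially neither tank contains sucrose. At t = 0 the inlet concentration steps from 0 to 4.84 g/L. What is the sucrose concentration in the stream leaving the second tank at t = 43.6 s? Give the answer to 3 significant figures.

Each tank obeys Vᵢ dCᵢ/dt = Q(Cᵢ₋₁ − Cᵢ), so τᵢ = Vᵢ/Q.
τ₁ = 18.0/1.74 = 10.345 s; τ₂ = 27.0/1.74 = 15.517 s.
Tank 1: C₁ = C_in(1 − e^(−t/τ₁)). Tank 2 (τ₁ ≠ τ₂): C₂ = C_in[1 − (τ₁ e^(−t/τ₁) − τ₂ e^(−t/τ₂))/(τ₁ − τ₂)].
At t = 43.6: e^(−t/τ₁) = 0.014777, e^(−t/τ₂) = 0.060218.
C₂ = 4.84·[1 − (10.345·0.014777 − 15.517·0.060218)/(-5.1724)] = 4.84·0.84890 = 4.1087 g/L.

4.11 g/L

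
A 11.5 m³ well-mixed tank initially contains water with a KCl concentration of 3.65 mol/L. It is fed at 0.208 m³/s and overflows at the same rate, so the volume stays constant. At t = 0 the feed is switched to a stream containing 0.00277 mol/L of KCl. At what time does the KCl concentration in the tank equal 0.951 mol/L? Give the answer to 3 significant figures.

Transient balance on the dissolved component: V dC/dt = Q(C_in − C), so τ = V/Q = 55.288 s.
C(t) = C_in + (C₀ − C_in) e^(−t/τ). Set C = 0.951 and solve for t:
e^(−t/τ) = (C − C_in)/(C₀ − C_in) = (0.951 − 0.00277)/(3.65 − 0.00277) = 0.25999
t = −τ ln(…) = 55.288 × 1.3471 = 74.481 s.

74.5 s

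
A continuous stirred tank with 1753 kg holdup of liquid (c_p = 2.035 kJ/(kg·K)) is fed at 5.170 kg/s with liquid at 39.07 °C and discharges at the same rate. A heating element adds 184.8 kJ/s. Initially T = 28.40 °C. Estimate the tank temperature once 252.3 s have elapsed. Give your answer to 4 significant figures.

43.22 °C

Unsteady energy balance on the tank contents: M c_p dT/dt = ṁ c_p (T_in − T) + 184.8.
Rearrange: dT/dt = (T_ss − T)/τ with τ = M/ṁ = 339.072 s and T_ss = T_in + Q̇/(ṁ c_p) = 56.6350 °C.
Integrating: T(t) = T_ss + (T₀ − T_ss) e^(−t/τ).
T(252.3) = 56.6350 + (-28.2350)·e^(−252.3/339.072) = 56.6350 + (-28.2350)·0.475166 = 43.2187 °C.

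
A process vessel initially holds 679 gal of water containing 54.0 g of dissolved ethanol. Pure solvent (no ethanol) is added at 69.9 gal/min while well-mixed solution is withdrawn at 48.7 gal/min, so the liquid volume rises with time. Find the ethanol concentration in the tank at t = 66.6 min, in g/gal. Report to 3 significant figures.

0.00195 g/gal

Let m(t) be the amount of ethanol. Volume: V(t) = V₀ + (Q_in − Q_out) t = 679 + 21.200 t; V(66.6) = 2090.9 gal.
No ethanol enters, so dm/dt = −Q_out · (m/V).
Separate: dm/m = −Q_out dt/V(t) ⇒ ln(m/m₀) = −(Q_out/(Q_in−Q_out)) ln(V/V₀).
m = m₀ (V₀/V)^(Q_out/(Q_in−Q_out)) = 54.0 × (679/2090.9)^(2.2972) = 4.0766 g.
C = m/V = 4.0766/2090.9 = 0.0019497 g/gal.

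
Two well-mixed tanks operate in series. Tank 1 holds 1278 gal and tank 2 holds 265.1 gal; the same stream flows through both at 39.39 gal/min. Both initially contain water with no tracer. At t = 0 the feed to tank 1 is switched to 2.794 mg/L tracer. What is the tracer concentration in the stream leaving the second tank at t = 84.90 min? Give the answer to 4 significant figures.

Species balance on tank i: dCᵢ/dt = (Cᵢ₋₁ − Cᵢ)/τᵢ with τᵢ = Vᵢ/Q.
τ₁ = 1278/39.39 = 32.4448 min; τ₂ = 265.1/39.39 = 6.73013 min.
Solving the cascade with C₁(0)=C₂(0)=0 gives C₂(t) = C_in[1 − (τ₁ e^(−t/τ₁) − τ₂ e^(−t/τ₂))/(τ₁ − τ₂)].
At t = 84.90: e^(−t/τ₁) = 0.0730396, e^(−t/τ₂) = 3.32213e-06.
C₂ = 2.794·[1 − (32.4448·0.0730396 − 6.73013·3.32213e-06)/(25.7146)] = 2.794·0.907845 = 2.53652 mg/L.

2.537 mg/L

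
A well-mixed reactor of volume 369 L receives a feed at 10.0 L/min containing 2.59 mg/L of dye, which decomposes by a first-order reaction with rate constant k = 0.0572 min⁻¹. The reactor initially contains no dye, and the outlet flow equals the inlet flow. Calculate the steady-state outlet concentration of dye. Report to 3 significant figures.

0.833 mg/L

Species balance: V dC/dt = Q C_in − Q C − k V C.
At steady state: 0 = Q C_in − (Q + kV) C_ss, so C_ss = Q C_in/(Q + kV).
C_ss = 10.0·2.59/(10.0 + 0.0572·369) = 25.900/31.107 = 0.83262 mg/L.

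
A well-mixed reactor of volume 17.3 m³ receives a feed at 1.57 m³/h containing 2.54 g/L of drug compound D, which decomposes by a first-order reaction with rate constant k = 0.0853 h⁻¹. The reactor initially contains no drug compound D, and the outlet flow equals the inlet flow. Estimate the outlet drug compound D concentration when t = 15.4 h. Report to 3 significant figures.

V dC/dt = Q(C_in − C) − k V C.
This is linear with rate a = Q/V + k = 0.17605 h⁻¹.
C_ss = Q C_in/(Q + kV) = 1.3093 g/L; C(t) = C_ss + (C₀ − C_ss) e^(−a t).
C(15.4) = 1.3093 + (-1.3093)·e^(−0.17605·15.4) = 1.3093 + (-1.3093)·0.066458 = 1.2223 g/L.

1.22 g/L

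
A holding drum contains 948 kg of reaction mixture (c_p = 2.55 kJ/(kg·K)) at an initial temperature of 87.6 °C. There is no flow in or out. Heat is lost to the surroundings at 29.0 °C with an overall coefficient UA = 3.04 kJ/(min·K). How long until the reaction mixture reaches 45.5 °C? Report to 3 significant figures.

Heat balance on the well-mixed liquid: M c_p dT/dt = −UA(T − T_amb).
τ = M c_p/UA = 795.20 min; T_ss = T_amb = 29.000 °C.
T(t) = T_ss + (T₀ − T_ss)e^(−t/τ); set T = 45.5:
t = −τ ln[(T − T_ss)/(T₀ − T_ss)] = −795.20 · ln(0.28157) = 1007.8 min.

1010 min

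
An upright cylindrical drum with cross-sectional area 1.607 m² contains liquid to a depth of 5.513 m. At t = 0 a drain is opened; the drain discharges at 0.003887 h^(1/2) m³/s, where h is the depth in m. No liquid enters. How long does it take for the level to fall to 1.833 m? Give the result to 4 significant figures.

With no inflow, A dh/dt = −0.003887 √h.
∫ h^(−1/2) dh = −(0.003887/A) ∫ dt, giving 2√h = 2√h₀ − (0.003887/A) t.
t = 2A(√h₀ − √h)/0.003887 = 2·1.607·(√5.513 − √1.833)/0.003887
  = 3.21400 × (2.34798 − 1.35388) / 0.003887 = 821.976 s.

822.0 s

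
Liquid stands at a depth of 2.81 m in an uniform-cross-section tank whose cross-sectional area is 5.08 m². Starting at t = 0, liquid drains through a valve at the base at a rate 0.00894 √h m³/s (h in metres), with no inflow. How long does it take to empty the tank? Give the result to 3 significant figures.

1910 s

With no inflow, A dh/dt = −0.00894 √h.
Separate and integrate: 2(√h − √h₀) = −(0.00894/A) t.
Tank is empty when √h = 0: t_empty = 2A√h₀/0.00894.
t_empty = 2·5.08·√2.81/0.00894 = 10.160·1.6763/0.00894 = 1905.1 s.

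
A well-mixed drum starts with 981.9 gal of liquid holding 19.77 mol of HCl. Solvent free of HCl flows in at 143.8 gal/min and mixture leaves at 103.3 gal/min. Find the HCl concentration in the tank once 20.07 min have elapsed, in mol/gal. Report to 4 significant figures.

0.002365 mol/gal

Total volume: dV/dt = Q_in − Q_out = 40.5000 gal/min, so V(t) = 981.9 + 40.5000 t and V(20.07) = 1794.74 gal.
Species balance (pure solvent in): dm/dt = −Q_out · m/V(t).
dm/m = −Q_out dt/(V₀ + 40.5000 t); integrating gives ln(m/m₀) = −(Q_out/(Q_in−Q_out)) ln(V/V₀).
m = m₀ (V₀/V)^(Q_out/(Q_in−Q_out)) = 19.77 × (981.9/1794.74)^(2.55062) = 4.24537 mol.
C = m/V = 4.24537/1794.74 = 0.00236546 mol/gal.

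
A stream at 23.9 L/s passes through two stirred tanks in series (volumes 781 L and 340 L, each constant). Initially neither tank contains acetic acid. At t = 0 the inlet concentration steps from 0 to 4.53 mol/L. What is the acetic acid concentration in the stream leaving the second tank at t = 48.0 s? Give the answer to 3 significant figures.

2.80 mol/L

Time constants: τᵢ = Vᵢ/Q for each well-mixed tank.
τ₁ = 781/23.9 = 32.678 s; τ₂ = 340/23.9 = 14.226 s.
Solving the cascade with C₁(0)=C₂(0)=0 gives C₂(t) = C_in[1 − (τ₁ e^(−t/τ₁) − τ₂ e^(−t/τ₂))/(τ₁ − τ₂)].
At t = 48.0: e^(−t/τ₁) = 0.23018, e^(−t/τ₂) = 0.034248.
C₂ = 4.53·[1 − (32.678·0.23018 − 14.226·0.034248)/(18.452)] = 4.53·0.61876 = 2.8030 mol/L.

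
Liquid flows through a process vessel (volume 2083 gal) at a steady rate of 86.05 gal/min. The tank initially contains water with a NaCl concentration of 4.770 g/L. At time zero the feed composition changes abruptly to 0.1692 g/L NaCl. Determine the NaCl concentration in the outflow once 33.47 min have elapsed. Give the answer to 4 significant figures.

1.324 g/L

Accumulation = in − out for the solute gives V dC/dt = Q(C_in − C).
Rewrite as dC/dt + C/τ = C_in/τ, τ = V/Q = 24.2069 min.
Integrating: C(t) = C_in + (C₀ − C_in) e^(−t/τ).
C(33.47) = 0.1692 + (4.770 − 0.1692)·e^(−33.47/24.2069) = 0.1692 + (4.60080)·0.250909 = 1.32358 g/L.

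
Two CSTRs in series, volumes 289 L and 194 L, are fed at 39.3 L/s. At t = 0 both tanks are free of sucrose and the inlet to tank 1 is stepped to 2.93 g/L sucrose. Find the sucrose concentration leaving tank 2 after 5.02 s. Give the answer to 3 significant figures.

Each tank obeys Vᵢ dCᵢ/dt = Q(Cᵢ₋₁ − Cᵢ), so τᵢ = Vᵢ/Q.
τ₁ = 289/39.3 = 7.3537 s; τ₂ = 194/39.3 = 4.9364 s.
Tank 1: C₁ = C_in(1 − e^(−t/τ₁)). Tank 2 (τ₁ ≠ τ₂): C₂ = C_in[1 − (τ₁ e^(−t/τ₁) − τ₂ e^(−t/τ₂))/(τ₁ − τ₂)].
At t = 5.02: e^(−t/τ₁) = 0.50528, e^(−t/τ₂) = 0.36170.
C₂ = 2.93·[1 − (7.3537·0.50528 − 4.9364·0.36170)/(2.4173)] = 2.93·0.20153 = 0.59048 g/L.

0.590 g/L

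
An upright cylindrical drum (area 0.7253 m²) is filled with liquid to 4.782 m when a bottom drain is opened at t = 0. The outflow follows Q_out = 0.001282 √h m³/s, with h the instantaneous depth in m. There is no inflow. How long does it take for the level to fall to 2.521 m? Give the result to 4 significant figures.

677.8 s

With no inflow, A dh/dt = −0.001282 √h.
∫ h^(−1/2) dh = −(0.001282/A) ∫ dt, giving 2√h = 2√h₀ − (0.001282/A) t.
t = 2A(√h₀ − √h)/0.001282 = 2·0.7253·(√4.782 − √2.521)/0.001282
  = 1.45060 × (2.18678 − 1.58777) / 0.001282 = 677.791 s.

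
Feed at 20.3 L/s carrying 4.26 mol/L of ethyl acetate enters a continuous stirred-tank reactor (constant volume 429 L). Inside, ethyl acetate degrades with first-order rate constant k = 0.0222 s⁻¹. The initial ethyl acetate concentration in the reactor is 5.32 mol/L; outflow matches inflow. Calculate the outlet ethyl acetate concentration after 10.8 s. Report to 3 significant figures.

Species balance: V dC/dt = Q C_in − Q C − k V C.
dC/dt = (Q/V) C_in − (Q/V + k) C; effective rate a = Q/V + k = 0.047319 + 0.0222 = 0.069519 s⁻¹.
C_ss = Q C_in/(Q + kV) = 2.8996 mol/L; C(t) = C_ss + (C₀ − C_ss) e^(−a t).
C(10.8) = 2.8996 + (2.4204)·e^(−0.069519·10.8) = 2.8996 + (2.4204)·0.47198 = 4.0420 mol/L.

4.04 mol/L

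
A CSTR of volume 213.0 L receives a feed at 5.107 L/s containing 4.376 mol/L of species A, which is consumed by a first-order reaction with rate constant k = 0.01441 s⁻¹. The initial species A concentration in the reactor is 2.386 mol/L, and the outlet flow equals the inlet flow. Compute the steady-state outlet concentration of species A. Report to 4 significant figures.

V dC/dt = Q(C_in − C) − k V C.
At steady state: 0 = Q C_in − (Q + kV) C_ss, so C_ss = Q C_in/(Q + kV).
C_ss = 5.107·4.376/(5.107 + 0.01441·213.0) = 22.3482/8.17633 = 2.73328 mol/L.

2.733 mol/L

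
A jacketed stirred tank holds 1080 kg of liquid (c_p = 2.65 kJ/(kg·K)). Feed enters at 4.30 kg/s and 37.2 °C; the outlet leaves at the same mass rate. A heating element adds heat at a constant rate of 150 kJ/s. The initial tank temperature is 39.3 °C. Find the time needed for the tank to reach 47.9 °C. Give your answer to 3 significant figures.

377 s

M c_p dT/dt = ṁ c_p (T_in − T) + Q̇.
τ = M/ṁ = 251.16 s; T_ss = T_in + Q̇/(ṁ c_p) = 50.364 °C.
T(t) = T_ss + (T₀ − T_ss) e^(−t/τ). Set T = 47.9:
e^(−t/τ) = (47.9 − 50.364)/(39.3 − 50.364) = 0.22268
t = −251.16 · ln(0.22268) = 377.25 s.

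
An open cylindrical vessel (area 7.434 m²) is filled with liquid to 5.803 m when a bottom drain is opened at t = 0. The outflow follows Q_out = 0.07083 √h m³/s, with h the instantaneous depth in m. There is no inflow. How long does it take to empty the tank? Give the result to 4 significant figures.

Mass balance (ρ constant): A dh/dt = −0.07083 √h.
Separate and integrate: 2(√h − √h₀) = −(0.07083/A) t.
Set h = 0: 2√h₀ = (0.07083/A) t_empty ⇒ t_empty = 2A√h₀/0.07083.
t_empty = 2·7.434·√5.803/0.07083 = 14.8680·2.40894/0.07083 = 505.663 s.

505.7 s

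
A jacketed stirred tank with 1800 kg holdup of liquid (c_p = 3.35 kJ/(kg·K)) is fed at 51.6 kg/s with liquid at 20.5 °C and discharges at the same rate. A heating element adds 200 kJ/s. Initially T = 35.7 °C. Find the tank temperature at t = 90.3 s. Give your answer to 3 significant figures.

M c_p dT/dt = ṁ c_p (T_in − T) + Q̇.
Rearrange: dT/dt = (T_ss − T)/τ with τ = M/ṁ = 34.884 s and T_ss = T_in + Q̇/(ṁ c_p) = 21.657 °C.
Integrating: T(t) = T_ss + (T₀ − T_ss) e^(−t/τ).
T(90.3) = 21.657 + (14.043)·e^(−90.3/34.884) = 21.657 + (14.043)·0.075125 = 22.712 °C.

22.7 °C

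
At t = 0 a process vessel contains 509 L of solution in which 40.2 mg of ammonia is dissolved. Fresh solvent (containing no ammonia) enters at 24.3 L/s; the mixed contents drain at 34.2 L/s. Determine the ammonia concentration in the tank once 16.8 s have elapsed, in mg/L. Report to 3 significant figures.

0.0299 mg/L

Let m(t) be the amount of ammonia. Volume: V(t) = V₀ + (Q_in − Q_out) t = 509 − 9.9000 t; V(16.8) = 342.68 L.
Species balance (pure solvent in): dm/dt = −Q_out · m/V(t).
dm/m = −Q_out dt/(V₀ − 9.9000 t); integrating gives ln(m/m₀) = −(Q_out/(Q_in−Q_out)) ln(V/V₀).
m = m₀ (V₀/V)^(Q_out/(Q_in−Q_out)) = 40.2 × (509/342.68)^(-3.4545) = 10.248 mg.
C = m/V = 10.248/342.68 = 0.029905 mg/L.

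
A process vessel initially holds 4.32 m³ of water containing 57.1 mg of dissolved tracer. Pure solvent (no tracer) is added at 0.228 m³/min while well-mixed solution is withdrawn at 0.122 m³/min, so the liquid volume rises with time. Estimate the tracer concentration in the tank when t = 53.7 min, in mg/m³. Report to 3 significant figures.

2.17 mg/m³

Let m(t) be the amount of tracer. Volume: V(t) = V₀ + (Q_in − Q_out) t = 4.32 + 0.10600 t; V(53.7) = 10.012 m³.
Species balance (pure solvent in): dm/dt = −Q_out · m/V(t).
dm/m = −Q_out dt/(V₀ + 0.10600 t); integrating gives ln(m/m₀) = −(Q_out/(Q_in−Q_out)) ln(V/V₀).
m = m₀ (V₀/V)^(Q_out/(Q_in−Q_out)) = 57.1 × (4.32/10.012)^(1.1509) = 21.701 mg.
C = m/V = 21.701/10.012 = 2.1675 mg/m³.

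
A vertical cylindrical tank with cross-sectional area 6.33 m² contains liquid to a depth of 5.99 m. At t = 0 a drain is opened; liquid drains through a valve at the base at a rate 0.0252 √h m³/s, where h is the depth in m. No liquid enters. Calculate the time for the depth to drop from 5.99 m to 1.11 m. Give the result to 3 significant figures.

700 s

Accumulation of liquid (constant cross-section A): A dh/dt = −0.0252 √h.
∫ h^(−1/2) dh = −(0.0252/A) ∫ dt, giving 2√h = 2√h₀ − (0.0252/A) t.
t = 2A(√h₀ − √h)/0.0252 = 2·6.33·(√5.99 − √1.11)/0.0252
  = 12.660 × (2.4474 − 1.0536) / 0.0252 = 700.26 s.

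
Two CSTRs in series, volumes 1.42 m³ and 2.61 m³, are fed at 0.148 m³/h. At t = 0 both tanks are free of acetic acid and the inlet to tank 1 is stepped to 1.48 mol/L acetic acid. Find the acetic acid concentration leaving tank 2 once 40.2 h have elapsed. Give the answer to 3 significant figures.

Each tank obeys Vᵢ dCᵢ/dt = Q(Cᵢ₋₁ − Cᵢ), so τᵢ = Vᵢ/Q.
τ₁ = 1.42/0.148 = 9.5946 h; τ₂ = 2.61/0.148 = 17.635 h.
Solving the cascade with C₁(0)=C₂(0)=0 gives C₂(t) = C_in[1 − (τ₁ e^(−t/τ₁) − τ₂ e^(−t/τ₂))/(τ₁ − τ₂)].
At t = 40.2: e^(−t/τ₁) = 0.015148, e^(−t/τ₂) = 0.10233.
C₂ = 1.48·[1 − (9.5946·0.015148 − 17.635·0.10233)/(-8.0405)] = 1.48·0.79364 = 1.1746 mol/L.

1.17 mol/L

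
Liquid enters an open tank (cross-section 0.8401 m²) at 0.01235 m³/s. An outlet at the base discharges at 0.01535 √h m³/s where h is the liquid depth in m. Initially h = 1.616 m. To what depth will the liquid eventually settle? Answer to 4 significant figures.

Mass balance (ρ constant): A dh/dt = Q_in − 0.01535 √h. At steady state dh/dt = 0:
Q_in = 0.01535 √h_ss ⇒ √h_ss = 0.01235/0.01535 = 0.804560.
h_ss = 0.804560² = 0.647317 m. (Since h₀ = 1.616 m > h_ss, the level will fall toward this value.)

0.6473 m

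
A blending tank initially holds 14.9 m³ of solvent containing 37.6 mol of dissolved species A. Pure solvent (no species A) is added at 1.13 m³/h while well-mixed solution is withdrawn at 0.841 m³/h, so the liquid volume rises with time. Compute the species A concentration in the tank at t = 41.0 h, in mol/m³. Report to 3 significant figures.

Let m(t) be the amount of species A. Volume: V(t) = V₀ + (Q_in − Q_out) t = 14.9 + 0.28900 t; V(41.0) = 26.749 m³.
Solute balance: dm/dt = 0 − Q_out C = −Q_out m/V(t).
Separate: dm/m = −Q_out dt/V(t) ⇒ ln(m/m₀) = −(Q_out/(Q_in−Q_out)) ln(V/V₀).
m = m₀ (V₀/V)^(Q_out/(Q_in−Q_out)) = 37.6 × (14.9/26.749)^(2.9100) = 6.8499 mol.
C = m/V = 6.8499/26.749 = 0.25608 mol/m³.

0.256 mol/m³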